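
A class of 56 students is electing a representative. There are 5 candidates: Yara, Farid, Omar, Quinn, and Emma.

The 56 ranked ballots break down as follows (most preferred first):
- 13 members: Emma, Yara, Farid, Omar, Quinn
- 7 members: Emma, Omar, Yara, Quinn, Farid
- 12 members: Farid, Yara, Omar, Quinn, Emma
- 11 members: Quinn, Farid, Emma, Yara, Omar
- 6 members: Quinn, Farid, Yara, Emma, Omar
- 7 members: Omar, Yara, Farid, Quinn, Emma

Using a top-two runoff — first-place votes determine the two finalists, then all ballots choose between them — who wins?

Quinn

Round 1 first-place votes: Yara 0, Farid 12, Omar 7, Quinn 17, Emma 20. Emma and Quinn advance.
Runoff: Emma is ranked above Quinn on 20 ballots, Quinn above Emma on 36.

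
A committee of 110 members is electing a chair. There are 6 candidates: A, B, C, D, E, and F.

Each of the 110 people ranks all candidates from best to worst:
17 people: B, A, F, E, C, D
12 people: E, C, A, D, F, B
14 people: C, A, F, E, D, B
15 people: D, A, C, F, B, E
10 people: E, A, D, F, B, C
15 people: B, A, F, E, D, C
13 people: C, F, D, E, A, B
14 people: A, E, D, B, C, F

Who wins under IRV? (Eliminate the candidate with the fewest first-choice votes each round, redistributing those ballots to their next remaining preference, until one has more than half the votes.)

E

Round 1: A 14, B 32, C 27, D 15, E 22, F 0. F eliminated.
Round 2: A 14, B 32, C 27, D 15, E 22. A eliminated.
Round 3: B 32, C 27, D 15, E 36. D eliminated.
Round 4: B 32, C 42, E 36. B eliminated.
Round 5: C 42, E 68. E has a majority (≥56).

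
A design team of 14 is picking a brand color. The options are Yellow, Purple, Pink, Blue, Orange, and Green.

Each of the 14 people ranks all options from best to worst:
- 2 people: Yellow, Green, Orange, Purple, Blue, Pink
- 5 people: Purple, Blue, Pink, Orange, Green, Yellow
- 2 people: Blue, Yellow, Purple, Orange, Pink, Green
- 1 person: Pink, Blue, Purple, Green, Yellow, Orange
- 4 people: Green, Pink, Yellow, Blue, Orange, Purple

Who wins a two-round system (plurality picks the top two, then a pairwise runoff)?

Round 1 first-place votes: Yellow 2, Purple 5, Pink 1, Blue 2, Orange 0, Green 4. Purple and Green advance.
Runoff: Purple is ranked above Green on 8 ballots, Green above Purple on 6.

Purple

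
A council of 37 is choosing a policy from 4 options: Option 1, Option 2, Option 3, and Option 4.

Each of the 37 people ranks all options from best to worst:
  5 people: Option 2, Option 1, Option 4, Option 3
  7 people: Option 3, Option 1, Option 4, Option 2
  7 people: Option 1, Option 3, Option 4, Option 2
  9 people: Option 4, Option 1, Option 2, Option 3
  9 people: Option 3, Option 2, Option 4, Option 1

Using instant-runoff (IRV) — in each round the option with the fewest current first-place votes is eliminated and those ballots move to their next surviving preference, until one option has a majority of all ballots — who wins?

Round 1: Option 1 7, Option 2 5, Option 3 16, Option 4 9. Option 2 eliminated.
Round 2: Option 1 12, Option 3 16, Option 4 9. Option 4 eliminated.
Round 3: Option 1 21, Option 3 16. Option 1 has a majority (≥19).

Option 1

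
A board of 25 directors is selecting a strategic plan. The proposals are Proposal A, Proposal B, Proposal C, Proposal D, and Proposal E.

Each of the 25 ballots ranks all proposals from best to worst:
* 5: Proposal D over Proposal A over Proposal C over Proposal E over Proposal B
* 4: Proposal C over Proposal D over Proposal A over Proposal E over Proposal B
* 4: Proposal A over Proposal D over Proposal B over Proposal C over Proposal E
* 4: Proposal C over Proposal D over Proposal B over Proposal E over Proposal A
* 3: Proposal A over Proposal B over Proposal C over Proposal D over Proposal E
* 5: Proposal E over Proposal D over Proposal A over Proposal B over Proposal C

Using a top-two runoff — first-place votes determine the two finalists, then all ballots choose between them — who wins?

Proposal A

Round 1 first-place votes: Proposal A 7, Proposal B 0, Proposal C 8, Proposal D 5, Proposal E 5. Proposal C and Proposal A advance.
Runoff: Proposal C is ranked above Proposal A on 8 ballots, Proposal A above Proposal C on 17.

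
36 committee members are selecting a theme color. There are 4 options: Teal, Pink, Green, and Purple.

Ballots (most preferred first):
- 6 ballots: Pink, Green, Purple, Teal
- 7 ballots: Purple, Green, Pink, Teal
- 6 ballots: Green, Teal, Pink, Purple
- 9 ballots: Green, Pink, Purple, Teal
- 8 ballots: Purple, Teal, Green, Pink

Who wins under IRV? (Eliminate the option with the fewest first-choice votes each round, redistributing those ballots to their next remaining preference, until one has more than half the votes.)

Round 1: Teal 0, Pink 6, Green 15, Purple 15. Teal eliminated.
Round 2: Pink 6, Green 15, Purple 15. Pink eliminated.
Round 3: Green 21, Purple 15. Green has a majority (≥19).

Green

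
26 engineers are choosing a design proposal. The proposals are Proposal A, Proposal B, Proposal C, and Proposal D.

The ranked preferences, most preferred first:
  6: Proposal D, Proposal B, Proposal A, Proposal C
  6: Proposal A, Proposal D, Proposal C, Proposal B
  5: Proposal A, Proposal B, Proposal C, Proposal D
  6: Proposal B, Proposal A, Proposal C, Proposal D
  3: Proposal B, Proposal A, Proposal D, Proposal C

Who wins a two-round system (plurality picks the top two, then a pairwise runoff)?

Round 1 first-place votes: Proposal A 11, Proposal B 9, Proposal C 0, Proposal D 6. Proposal A and Proposal B advance.
Runoff: Proposal A is ranked above Proposal B on 11 ballots, Proposal B above Proposal A on 15.

Proposal B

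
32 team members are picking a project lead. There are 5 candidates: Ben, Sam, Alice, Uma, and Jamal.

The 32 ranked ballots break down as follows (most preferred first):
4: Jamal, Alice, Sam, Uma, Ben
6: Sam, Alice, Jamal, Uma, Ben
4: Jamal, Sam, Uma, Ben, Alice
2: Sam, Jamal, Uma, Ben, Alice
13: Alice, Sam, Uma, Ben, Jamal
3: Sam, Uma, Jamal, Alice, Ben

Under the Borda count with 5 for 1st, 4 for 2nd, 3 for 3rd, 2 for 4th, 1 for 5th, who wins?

Ben: 4×1 + 6×1 + 4×2 + 2×2 + 13×2 + 3×1 = 51
Sam: 4×3 + 6×5 + 4×4 + 2×5 + 13×4 + 3×5 = 135
Alice: 4×4 + 6×4 + 4×1 + 2×1 + 13×5 + 3×2 = 117
Uma: 4×2 + 6×2 + 4×3 + 2×3 + 13×3 + 3×4 = 89
Jamal: 4×5 + 6×3 + 4×5 + 2×4 + 13×1 + 3×3 = 88

Sam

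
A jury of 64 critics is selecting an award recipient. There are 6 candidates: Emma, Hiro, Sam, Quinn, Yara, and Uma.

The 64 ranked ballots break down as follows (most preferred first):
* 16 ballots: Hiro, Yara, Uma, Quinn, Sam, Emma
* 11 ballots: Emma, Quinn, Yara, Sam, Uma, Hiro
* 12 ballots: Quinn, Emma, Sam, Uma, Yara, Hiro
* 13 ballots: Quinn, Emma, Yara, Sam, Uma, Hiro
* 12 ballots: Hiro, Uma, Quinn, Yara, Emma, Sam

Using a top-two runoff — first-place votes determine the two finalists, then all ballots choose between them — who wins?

Round 1 first-place votes: Emma 11, Hiro 28, Sam 0, Quinn 25, Yara 0, Uma 0. Hiro and Quinn advance.
Runoff: Hiro is ranked above Quinn on 28 ballots, Quinn above Hiro on 36.

Quinn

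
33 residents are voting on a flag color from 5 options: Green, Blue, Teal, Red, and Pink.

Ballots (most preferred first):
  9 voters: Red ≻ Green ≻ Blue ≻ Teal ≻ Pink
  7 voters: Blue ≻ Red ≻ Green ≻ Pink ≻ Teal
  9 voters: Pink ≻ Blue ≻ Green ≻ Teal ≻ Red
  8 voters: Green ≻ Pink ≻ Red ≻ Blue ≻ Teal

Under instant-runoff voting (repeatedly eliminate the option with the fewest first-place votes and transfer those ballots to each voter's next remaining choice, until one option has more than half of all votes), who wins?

Pink

Round 1: Green 8, Blue 7, Teal 0, Red 9, Pink 9. Teal eliminated.
Round 2: Green 8, Blue 7, Red 9, Pink 9. Blue eliminated.
Round 3: Green 8, Red 16, Pink 9. Green eliminated.
Round 4: Red 16, Pink 17. Pink has a majority (≥17).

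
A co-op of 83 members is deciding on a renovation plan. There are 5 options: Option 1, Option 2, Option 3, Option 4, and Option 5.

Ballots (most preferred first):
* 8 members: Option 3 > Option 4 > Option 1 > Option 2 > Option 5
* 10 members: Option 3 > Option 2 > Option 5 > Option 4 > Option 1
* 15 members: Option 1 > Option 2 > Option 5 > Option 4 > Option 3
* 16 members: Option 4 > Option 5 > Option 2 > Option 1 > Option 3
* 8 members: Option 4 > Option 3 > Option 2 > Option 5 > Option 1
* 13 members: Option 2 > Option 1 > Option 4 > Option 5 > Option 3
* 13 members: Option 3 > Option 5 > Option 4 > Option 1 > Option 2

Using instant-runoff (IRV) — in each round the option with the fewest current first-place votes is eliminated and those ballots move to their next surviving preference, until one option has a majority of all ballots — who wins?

Round 1: Option 1 15, Option 2 13, Option 3 31, Option 4 24, Option 5 0. Option 5 eliminated.
Round 2: Option 1 15, Option 2 13, Option 3 31, Option 4 24. Option 2 eliminated.
Round 3: Option 1 28, Option 3 31, Option 4 24. Option 4 eliminated.
Round 4: Option 1 44, Option 3 39. Option 1 has a majority (≥42).

Option 1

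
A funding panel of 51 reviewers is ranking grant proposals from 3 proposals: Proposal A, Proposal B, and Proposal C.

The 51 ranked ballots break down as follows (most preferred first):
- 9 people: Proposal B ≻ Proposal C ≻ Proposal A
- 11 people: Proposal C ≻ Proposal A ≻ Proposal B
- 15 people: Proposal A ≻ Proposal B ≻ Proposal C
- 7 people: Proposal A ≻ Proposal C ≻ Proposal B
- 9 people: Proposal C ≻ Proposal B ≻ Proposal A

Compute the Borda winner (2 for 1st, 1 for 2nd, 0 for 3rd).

Proposal C

Proposal A: 9×0 + 11×1 + 15×2 + 7×2 + 9×0 = 55
Proposal B: 9×2 + 11×0 + 15×1 + 7×0 + 9×1 = 42
Proposal C: 9×1 + 11×2 + 15×0 + 7×1 + 9×2 = 56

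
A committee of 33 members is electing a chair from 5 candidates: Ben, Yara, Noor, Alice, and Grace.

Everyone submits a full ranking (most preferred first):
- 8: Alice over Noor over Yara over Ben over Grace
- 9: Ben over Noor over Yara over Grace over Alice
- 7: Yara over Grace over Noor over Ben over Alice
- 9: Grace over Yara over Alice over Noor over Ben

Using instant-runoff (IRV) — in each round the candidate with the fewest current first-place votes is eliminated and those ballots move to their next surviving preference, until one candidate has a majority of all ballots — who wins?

Round 1: Ben 9, Yara 7, Noor 0, Alice 8, Grace 9. Noor eliminated.
Round 2: Ben 9, Yara 7, Alice 8, Grace 9. Yara eliminated.
Round 3: Ben 9, Alice 8, Grace 16. Alice eliminated.
Round 4: Ben 17, Grace 16. Ben has a majority (≥17).

Ben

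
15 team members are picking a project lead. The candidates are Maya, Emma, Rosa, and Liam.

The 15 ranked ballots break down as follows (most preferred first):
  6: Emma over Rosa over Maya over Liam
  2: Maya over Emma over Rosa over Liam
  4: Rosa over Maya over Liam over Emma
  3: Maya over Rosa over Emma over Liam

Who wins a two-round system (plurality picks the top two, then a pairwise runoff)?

Round 1 first-place votes: Maya 5, Emma 6, Rosa 4, Liam 0. Emma and Maya advance.
Runoff: Emma is ranked above Maya on 6 ballots, Maya above Emma on 9.

Maya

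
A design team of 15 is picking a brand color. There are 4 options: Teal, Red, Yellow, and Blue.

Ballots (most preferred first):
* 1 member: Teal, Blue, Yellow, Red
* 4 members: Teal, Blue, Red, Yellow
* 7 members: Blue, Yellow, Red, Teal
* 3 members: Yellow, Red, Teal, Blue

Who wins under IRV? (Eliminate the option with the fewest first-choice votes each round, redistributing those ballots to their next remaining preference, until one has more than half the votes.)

Teal

Round 1: Teal 5, Red 0, Yellow 3, Blue 7. Red eliminated.
Round 2: Teal 5, Yellow 3, Blue 7. Yellow eliminated.
Round 3: Teal 8, Blue 7. Teal has a majority (≥8).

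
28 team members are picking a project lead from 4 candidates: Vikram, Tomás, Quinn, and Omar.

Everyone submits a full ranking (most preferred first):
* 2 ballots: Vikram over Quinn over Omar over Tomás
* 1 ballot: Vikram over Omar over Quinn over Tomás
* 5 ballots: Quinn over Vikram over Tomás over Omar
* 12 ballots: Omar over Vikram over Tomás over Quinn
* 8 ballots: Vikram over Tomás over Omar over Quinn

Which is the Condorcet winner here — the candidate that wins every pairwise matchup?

Vikram

Vikram vs Tomás: 28–0
Vikram vs Quinn: 23–5
Vikram vs Omar: 16–12
Vikram beats every other candidate.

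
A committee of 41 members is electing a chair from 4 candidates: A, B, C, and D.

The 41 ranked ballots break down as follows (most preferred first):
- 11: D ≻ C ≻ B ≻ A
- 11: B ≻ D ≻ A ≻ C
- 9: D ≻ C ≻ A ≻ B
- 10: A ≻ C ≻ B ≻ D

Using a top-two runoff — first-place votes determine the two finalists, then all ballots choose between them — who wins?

B

Round 1 first-place votes: A 10, B 11, C 0, D 20. D and B advance.
Runoff: D is ranked above B on 20 ballots, B above D on 21.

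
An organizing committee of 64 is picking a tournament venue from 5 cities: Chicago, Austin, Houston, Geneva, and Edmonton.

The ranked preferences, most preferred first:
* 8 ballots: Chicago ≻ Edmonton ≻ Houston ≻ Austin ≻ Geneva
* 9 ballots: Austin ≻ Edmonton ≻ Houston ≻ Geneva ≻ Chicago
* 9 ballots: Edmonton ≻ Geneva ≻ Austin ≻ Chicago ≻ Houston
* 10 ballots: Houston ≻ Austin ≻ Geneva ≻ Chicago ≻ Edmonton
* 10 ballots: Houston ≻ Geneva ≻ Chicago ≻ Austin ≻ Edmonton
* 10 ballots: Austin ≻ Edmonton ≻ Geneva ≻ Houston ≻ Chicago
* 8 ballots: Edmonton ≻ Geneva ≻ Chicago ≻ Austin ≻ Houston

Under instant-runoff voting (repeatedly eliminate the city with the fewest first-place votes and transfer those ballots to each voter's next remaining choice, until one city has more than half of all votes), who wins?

Edmonton

Round 1: Chicago 8, Austin 19, Houston 20, Geneva 0, Edmonton 17. Geneva eliminated.
Round 2: Chicago 8, Austin 19, Houston 20, Edmonton 17. Chicago eliminated.
Round 3: Austin 19, Houston 20, Edmonton 25. Austin eliminated.
Round 4: Houston 20, Edmonton 44. Edmonton has a majority (≥33).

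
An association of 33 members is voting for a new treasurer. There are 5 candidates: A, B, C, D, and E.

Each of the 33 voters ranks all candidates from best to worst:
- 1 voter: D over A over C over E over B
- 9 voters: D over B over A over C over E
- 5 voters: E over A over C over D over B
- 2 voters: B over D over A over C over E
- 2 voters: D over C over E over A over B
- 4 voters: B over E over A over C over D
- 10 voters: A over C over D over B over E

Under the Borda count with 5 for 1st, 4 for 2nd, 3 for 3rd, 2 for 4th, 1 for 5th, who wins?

A

A: 1×4 + 9×3 + 5×4 + 2×3 + 2×2 + 4×3 + 10×5 = 123
B: 1×1 + 9×4 + 5×1 + 2×5 + 2×1 + 4×5 + 10×2 = 94
C: 1×3 + 9×2 + 5×3 + 2×2 + 2×4 + 4×2 + 10×4 = 96
D: 1×5 + 9×5 + 5×2 + 2×4 + 2×5 + 4×1 + 10×3 = 112
E: 1×2 + 9×1 + 5×5 + 2×1 + 2×3 + 4×4 + 10×1 = 70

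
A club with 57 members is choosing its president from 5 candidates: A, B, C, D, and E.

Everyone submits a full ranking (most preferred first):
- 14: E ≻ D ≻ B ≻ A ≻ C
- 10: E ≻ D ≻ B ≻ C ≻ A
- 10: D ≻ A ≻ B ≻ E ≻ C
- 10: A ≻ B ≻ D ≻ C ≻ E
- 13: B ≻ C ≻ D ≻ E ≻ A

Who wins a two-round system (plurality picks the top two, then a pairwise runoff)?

Round 1 first-place votes: A 10, B 13, C 0, D 10, E 24. E and B advance.
Runoff: E is ranked above B on 24 ballots, B above E on 33.

B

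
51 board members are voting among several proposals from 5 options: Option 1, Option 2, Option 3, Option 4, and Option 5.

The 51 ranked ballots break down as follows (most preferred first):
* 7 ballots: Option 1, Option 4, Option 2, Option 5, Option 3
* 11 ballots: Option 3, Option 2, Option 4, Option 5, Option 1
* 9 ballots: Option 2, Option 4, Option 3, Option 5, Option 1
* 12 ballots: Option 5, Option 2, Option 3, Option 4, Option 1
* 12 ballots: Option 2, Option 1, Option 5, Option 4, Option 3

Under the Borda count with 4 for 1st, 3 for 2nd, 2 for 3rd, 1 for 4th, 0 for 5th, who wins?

Option 2

Option 1: 7×4 + 11×0 + 9×0 + 12×0 + 12×3 = 64
Option 2: 7×2 + 11×3 + 9×4 + 12×3 + 12×4 = 167
Option 3: 7×0 + 11×4 + 9×2 + 12×2 + 12×0 = 86
Option 4: 7×3 + 11×2 + 9×3 + 12×1 + 12×1 = 94
Option 5: 7×1 + 11×1 + 9×1 + 12×4 + 12×2 = 99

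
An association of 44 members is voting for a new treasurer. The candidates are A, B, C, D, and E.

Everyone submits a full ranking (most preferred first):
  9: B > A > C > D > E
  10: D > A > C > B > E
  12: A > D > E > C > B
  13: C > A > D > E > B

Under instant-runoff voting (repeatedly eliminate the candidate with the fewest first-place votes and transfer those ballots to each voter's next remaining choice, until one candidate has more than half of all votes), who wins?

Round 1: A 12, B 9, C 13, D 10, E 0. E eliminated.
Round 2: A 12, B 9, C 13, D 10. B eliminated.
Round 3: A 21, C 13, D 10. D eliminated.
Round 4: A 31, C 13. A has a majority (≥23).

A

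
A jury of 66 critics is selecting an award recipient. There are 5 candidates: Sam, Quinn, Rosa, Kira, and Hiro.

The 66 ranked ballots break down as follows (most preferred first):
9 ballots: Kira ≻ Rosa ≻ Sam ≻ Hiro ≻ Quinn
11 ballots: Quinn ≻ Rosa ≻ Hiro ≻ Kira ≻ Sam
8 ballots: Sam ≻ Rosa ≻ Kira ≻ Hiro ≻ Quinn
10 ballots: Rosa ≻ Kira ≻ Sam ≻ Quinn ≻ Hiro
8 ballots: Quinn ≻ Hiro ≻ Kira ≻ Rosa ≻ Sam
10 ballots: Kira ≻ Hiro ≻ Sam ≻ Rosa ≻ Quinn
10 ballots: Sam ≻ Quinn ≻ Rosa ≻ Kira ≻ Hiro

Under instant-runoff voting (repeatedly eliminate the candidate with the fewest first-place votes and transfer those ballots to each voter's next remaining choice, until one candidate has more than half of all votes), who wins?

Round 1: Sam 18, Quinn 19, Rosa 10, Kira 19, Hiro 0. Hiro eliminated.
Round 2: Sam 18, Quinn 19, Rosa 10, Kira 19. Rosa eliminated.
Round 3: Sam 18, Quinn 19, Kira 29. Sam eliminated.
Round 4: Quinn 29, Kira 37. Kira has a majority (≥34).

Kira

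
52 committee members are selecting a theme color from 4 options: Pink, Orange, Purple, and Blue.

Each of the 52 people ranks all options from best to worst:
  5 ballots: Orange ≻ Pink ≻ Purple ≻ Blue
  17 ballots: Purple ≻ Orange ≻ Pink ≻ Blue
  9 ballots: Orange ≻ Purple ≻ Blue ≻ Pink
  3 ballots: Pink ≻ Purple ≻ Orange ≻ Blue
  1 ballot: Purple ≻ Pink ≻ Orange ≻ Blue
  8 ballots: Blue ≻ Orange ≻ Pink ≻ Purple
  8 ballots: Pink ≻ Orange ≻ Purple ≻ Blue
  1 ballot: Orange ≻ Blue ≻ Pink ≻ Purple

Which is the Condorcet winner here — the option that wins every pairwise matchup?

Orange vs Pink: 40–12
Orange vs Purple: 31–21
Orange vs Blue: 44–8
Orange beats every other option.

Orange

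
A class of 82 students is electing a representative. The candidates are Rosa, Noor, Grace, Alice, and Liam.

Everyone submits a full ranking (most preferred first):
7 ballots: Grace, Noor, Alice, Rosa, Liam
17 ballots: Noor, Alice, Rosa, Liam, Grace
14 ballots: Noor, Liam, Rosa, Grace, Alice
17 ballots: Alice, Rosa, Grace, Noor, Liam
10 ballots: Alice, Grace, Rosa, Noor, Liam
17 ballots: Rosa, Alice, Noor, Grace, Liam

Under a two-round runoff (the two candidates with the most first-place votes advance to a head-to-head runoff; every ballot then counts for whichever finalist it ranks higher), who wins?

Round 1 first-place votes: Rosa 17, Noor 31, Grace 7, Alice 27, Liam 0. Noor and Alice advance.
Runoff: Noor is ranked above Alice on 38 ballots, Alice above Noor on 44.

Alice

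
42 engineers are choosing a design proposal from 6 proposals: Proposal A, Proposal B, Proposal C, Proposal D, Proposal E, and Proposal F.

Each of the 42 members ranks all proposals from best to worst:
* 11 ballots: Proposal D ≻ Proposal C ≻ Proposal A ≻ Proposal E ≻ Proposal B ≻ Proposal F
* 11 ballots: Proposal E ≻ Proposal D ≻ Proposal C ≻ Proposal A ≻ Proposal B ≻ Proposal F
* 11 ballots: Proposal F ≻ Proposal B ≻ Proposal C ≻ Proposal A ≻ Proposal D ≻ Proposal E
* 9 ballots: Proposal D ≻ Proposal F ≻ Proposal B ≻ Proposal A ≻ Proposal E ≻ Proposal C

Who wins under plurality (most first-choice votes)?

Proposal D

First-place votes: Proposal A 0, Proposal B 0, Proposal C 0, Proposal D 20, Proposal E 11, Proposal F 11.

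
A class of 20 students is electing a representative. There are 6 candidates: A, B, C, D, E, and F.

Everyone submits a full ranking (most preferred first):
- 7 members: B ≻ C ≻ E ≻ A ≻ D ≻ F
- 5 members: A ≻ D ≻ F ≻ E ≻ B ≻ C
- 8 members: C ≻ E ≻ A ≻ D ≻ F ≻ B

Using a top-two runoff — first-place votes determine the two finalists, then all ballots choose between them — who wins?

Round 1 first-place votes: A 5, B 7, C 8, D 0, E 0, F 0. C and B advance.
Runoff: C is ranked above B on 8 ballots, B above C on 12.

B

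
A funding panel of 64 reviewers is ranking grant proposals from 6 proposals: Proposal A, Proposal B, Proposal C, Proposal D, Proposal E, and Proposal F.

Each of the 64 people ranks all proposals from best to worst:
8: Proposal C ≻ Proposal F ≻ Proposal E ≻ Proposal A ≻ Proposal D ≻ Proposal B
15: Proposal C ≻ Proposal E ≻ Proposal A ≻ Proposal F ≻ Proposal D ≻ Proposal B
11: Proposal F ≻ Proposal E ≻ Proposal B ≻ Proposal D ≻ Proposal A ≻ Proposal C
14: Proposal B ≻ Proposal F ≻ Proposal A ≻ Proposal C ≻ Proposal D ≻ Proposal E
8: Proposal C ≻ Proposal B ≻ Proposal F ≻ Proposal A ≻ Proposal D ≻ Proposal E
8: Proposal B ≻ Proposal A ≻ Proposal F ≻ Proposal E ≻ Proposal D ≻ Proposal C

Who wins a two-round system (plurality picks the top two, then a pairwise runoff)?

Proposal B

Round 1 first-place votes: Proposal A 0, Proposal B 22, Proposal C 31, Proposal D 0, Proposal E 0, Proposal F 11. Proposal C and Proposal B advance.
Runoff: Proposal C is ranked above Proposal B on 31 ballots, Proposal B above Proposal C on 33.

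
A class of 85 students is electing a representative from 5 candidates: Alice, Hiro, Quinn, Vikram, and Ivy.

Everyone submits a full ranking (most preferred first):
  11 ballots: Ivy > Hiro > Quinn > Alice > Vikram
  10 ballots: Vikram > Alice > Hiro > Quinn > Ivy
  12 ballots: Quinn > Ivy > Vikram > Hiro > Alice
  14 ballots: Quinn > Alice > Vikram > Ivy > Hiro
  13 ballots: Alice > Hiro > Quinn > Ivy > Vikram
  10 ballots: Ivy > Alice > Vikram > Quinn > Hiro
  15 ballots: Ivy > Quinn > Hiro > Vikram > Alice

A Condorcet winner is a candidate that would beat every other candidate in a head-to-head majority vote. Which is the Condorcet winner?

Quinn vs Alice: 52–33
Quinn vs Hiro: 51–34
Quinn vs Vikram: 65–20
Quinn vs Ivy: 49–36
Quinn beats every other candidate.

Quinn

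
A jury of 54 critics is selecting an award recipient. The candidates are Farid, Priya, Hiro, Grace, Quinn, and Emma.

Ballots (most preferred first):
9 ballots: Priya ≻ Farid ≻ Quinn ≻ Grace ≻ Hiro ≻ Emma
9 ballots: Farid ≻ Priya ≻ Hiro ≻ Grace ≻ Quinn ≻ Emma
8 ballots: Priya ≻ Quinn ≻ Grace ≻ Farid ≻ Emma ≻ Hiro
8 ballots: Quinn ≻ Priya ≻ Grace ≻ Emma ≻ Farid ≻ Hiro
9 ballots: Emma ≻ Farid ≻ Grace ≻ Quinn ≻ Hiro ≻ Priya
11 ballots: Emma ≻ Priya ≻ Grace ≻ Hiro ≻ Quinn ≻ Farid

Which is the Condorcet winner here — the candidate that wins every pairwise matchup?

Priya

Priya vs Farid: 36–18
Priya vs Hiro: 45–9
Priya vs Grace: 45–9
Priya vs Quinn: 37–17
Priya vs Emma: 34–20
Priya beats every other candidate.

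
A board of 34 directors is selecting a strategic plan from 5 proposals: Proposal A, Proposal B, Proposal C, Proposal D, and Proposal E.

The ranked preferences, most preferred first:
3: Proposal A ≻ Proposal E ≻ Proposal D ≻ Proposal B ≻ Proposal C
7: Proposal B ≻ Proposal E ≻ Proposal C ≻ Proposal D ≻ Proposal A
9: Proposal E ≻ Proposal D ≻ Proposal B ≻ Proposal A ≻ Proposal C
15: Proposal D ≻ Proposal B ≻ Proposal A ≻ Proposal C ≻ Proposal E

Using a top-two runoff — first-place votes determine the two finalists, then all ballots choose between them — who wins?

Round 1 first-place votes: Proposal A 3, Proposal B 7, Proposal C 0, Proposal D 15, Proposal E 9. Proposal D and Proposal E advance.
Runoff: Proposal D is ranked above Proposal E on 15 ballots, Proposal E above Proposal D on 19.

Proposal E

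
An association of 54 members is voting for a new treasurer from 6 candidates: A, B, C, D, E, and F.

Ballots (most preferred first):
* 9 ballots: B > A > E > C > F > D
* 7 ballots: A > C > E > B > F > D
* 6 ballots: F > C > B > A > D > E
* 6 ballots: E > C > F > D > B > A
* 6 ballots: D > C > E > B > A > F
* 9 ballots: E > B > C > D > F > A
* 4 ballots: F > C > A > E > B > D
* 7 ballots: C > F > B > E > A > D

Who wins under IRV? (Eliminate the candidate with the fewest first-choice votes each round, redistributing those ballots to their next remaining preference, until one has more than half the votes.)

Round 1: A 7, B 9, C 7, D 6, E 15, F 10. D eliminated.
Round 2: A 7, B 9, C 13, E 15, F 10. A eliminated.
Round 3: B 9, C 20, E 15, F 10. B eliminated.
Round 4: C 20, E 24, F 10. F eliminated.
Round 5: C 30, E 24. C has a majority (≥28).

C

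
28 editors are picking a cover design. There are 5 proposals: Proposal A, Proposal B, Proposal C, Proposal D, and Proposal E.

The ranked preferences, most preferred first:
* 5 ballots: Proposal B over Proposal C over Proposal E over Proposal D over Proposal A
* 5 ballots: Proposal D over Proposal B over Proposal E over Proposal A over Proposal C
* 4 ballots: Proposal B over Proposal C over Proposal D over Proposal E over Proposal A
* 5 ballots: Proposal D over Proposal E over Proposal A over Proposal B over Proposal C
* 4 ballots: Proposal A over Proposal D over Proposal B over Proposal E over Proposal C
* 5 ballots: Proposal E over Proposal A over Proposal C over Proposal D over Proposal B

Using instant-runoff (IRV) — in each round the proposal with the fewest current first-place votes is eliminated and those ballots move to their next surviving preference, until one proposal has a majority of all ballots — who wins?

Proposal D

Round 1: Proposal A 4, Proposal B 9, Proposal C 0, Proposal D 10, Proposal E 5. Proposal C eliminated.
Round 2: Proposal A 4, Proposal B 9, Proposal D 10, Proposal E 5. Proposal A eliminated.
Round 3: Proposal B 9, Proposal D 14, Proposal E 5. Proposal E eliminated.
Round 4: Proposal B 9, Proposal D 19. Proposal D has a majority (≥15).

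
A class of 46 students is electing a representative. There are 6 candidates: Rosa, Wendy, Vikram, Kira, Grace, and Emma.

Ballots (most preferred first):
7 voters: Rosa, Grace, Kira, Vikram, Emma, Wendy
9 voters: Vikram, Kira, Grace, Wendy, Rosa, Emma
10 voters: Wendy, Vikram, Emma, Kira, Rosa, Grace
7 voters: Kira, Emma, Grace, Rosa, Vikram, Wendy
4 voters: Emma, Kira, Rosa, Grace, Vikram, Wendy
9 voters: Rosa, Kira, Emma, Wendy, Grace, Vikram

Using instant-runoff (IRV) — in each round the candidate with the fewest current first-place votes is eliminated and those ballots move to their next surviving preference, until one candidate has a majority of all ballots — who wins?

Round 1: Rosa 16, Wendy 10, Vikram 9, Kira 7, Grace 0, Emma 4. Grace eliminated.
Round 2: Rosa 16, Wendy 10, Vikram 9, Kira 7, Emma 4. Emma eliminated.
Round 3: Rosa 16, Wendy 10, Vikram 9, Kira 11. Vikram eliminated.
Round 4: Rosa 16, Wendy 10, Kira 20. Wendy eliminated.
Round 5: Rosa 16, Kira 30. Kira has a majority (≥24).

Kira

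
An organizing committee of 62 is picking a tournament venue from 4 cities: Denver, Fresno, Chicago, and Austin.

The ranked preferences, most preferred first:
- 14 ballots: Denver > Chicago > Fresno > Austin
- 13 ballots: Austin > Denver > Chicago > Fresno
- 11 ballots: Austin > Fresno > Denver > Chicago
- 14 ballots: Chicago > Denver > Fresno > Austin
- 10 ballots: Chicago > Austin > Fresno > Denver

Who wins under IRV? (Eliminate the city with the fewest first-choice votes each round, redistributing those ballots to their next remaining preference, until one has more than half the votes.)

Chicago

Round 1: Denver 14, Fresno 0, Chicago 24, Austin 24. Fresno eliminated.
Round 2: Denver 14, Chicago 24, Austin 24. Denver eliminated.
Round 3: Chicago 38, Austin 24. Chicago has a majority (≥32).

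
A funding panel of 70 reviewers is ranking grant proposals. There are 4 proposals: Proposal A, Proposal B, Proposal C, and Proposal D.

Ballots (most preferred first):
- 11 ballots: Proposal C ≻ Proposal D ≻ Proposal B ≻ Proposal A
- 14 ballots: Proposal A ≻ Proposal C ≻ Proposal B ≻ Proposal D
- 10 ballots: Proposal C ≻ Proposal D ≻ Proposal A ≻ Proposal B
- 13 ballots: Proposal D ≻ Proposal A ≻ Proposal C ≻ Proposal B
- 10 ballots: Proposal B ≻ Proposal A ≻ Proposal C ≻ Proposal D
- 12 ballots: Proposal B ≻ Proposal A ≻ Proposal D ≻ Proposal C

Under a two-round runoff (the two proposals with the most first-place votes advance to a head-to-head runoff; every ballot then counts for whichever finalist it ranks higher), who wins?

Round 1 first-place votes: Proposal A 14, Proposal B 22, Proposal C 21, Proposal D 13. Proposal B and Proposal C advance.
Runoff: Proposal B is ranked above Proposal C on 22 ballots, Proposal C above Proposal B on 48.

Proposal C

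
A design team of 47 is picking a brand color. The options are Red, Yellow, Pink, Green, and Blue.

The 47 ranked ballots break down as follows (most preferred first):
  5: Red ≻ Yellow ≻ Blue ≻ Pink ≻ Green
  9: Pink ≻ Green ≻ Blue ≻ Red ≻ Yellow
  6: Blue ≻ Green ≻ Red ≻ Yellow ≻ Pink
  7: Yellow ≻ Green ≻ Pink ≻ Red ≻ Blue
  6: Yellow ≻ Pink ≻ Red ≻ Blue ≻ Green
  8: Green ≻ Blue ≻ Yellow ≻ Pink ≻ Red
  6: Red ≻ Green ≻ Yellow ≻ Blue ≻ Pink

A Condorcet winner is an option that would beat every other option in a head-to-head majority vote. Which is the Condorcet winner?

Green

Green vs Red: 30–17
Green vs Yellow: 29–18
Green vs Pink: 27–20
Green vs Blue: 30–17
Green beats every other option.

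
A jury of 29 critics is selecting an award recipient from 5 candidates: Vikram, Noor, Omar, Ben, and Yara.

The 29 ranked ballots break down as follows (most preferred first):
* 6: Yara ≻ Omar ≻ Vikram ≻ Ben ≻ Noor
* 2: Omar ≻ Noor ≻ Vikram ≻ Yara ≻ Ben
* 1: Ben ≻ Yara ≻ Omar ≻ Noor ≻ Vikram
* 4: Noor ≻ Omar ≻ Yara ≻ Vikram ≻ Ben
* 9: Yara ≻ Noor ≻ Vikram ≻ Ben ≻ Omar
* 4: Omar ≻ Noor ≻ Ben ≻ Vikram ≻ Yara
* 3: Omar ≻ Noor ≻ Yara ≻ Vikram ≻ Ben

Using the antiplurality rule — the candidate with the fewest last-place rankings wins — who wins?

Vikram

Last-place votes: Vikram 1, Noor 6, Omar 9, Ben 9, Yara 4.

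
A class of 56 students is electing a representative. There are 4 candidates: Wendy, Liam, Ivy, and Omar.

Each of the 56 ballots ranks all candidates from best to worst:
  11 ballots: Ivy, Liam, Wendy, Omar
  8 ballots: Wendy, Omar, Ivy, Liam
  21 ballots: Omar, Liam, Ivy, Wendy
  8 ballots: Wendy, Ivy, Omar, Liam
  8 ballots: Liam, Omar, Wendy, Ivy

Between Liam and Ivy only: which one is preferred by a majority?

Liam

Liam is ranked above Ivy on 29 ballots; Ivy above Liam on 27.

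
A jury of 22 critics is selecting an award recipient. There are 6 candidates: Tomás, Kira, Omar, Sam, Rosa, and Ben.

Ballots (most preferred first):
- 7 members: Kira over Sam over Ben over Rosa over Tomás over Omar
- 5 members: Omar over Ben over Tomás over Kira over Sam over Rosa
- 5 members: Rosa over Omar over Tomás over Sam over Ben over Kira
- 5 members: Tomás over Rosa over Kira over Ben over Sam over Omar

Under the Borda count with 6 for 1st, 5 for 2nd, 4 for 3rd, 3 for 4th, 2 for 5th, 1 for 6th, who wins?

Tomás: 7×2 + 5×4 + 5×4 + 5×6 = 84
Kira: 7×6 + 5×3 + 5×1 + 5×4 = 82
Omar: 7×1 + 5×6 + 5×5 + 5×1 = 67
Sam: 7×5 + 5×2 + 5×3 + 5×2 = 70
Rosa: 7×3 + 5×1 + 5×6 + 5×5 = 81
Ben: 7×4 + 5×5 + 5×2 + 5×3 = 78

Tomás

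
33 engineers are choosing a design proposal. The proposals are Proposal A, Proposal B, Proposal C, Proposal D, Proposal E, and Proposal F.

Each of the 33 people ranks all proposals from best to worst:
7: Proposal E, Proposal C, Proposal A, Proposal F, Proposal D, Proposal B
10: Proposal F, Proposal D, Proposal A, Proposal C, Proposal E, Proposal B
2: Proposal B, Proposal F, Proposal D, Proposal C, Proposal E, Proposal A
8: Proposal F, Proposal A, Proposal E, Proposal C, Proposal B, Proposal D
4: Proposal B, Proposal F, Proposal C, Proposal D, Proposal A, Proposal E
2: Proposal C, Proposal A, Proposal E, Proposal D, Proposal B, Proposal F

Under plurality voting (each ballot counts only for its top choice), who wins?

First-place votes: Proposal A 0, Proposal B 6, Proposal C 2, Proposal D 0, Proposal E 7, Proposal F 18.

Proposal F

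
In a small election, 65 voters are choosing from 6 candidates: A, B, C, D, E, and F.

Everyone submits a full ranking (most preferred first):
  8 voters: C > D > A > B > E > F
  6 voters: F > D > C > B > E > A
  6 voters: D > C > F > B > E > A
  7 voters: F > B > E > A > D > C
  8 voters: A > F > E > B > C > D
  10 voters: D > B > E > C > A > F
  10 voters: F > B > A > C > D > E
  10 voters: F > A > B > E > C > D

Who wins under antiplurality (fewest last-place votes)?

Last-place votes: A 12, B 0, C 7, D 18, E 10, F 18.

B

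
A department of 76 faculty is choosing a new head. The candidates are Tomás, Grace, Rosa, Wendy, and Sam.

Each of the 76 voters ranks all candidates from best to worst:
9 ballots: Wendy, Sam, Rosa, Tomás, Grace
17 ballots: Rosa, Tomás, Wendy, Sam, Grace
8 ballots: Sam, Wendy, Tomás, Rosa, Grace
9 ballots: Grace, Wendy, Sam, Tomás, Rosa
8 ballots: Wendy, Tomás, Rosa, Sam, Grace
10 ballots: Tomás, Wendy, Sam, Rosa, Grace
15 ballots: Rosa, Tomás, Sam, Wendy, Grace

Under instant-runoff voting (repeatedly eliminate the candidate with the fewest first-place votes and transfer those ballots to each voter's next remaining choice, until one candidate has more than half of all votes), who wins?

Round 1: Tomás 10, Grace 9, Rosa 32, Wendy 17, Sam 8. Sam eliminated.
Round 2: Tomás 10, Grace 9, Rosa 32, Wendy 25. Grace eliminated.
Round 3: Tomás 10, Rosa 32, Wendy 34. Tomás eliminated.
Round 4: Rosa 32, Wendy 44. Wendy has a majority (≥39).

Wendy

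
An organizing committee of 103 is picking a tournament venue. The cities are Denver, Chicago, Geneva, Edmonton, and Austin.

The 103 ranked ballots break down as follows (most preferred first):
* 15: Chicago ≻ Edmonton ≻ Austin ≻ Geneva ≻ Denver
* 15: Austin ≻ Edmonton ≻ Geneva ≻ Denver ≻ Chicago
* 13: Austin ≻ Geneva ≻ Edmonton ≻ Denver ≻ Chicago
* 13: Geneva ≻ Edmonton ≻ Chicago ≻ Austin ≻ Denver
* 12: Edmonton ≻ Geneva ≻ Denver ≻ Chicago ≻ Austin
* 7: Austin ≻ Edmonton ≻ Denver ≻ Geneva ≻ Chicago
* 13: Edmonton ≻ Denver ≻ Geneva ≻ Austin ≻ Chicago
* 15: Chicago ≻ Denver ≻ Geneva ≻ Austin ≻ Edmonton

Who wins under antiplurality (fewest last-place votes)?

Last-place votes: Denver 28, Chicago 48, Geneva 0, Edmonton 15, Austin 12.

Geneva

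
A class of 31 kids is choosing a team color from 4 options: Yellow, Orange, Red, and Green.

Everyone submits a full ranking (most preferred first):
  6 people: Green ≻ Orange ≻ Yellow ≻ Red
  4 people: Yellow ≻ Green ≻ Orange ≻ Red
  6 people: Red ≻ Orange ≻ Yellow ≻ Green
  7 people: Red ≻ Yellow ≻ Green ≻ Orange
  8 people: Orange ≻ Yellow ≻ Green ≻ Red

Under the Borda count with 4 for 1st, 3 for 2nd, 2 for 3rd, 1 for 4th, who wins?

Yellow

Yellow: 6×2 + 4×4 + 6×2 + 7×3 + 8×3 = 85
Orange: 6×3 + 4×2 + 6×3 + 7×1 + 8×4 = 83
Red: 6×1 + 4×1 + 6×4 + 7×4 + 8×1 = 70
Green: 6×4 + 4×3 + 6×1 + 7×2 + 8×2 = 72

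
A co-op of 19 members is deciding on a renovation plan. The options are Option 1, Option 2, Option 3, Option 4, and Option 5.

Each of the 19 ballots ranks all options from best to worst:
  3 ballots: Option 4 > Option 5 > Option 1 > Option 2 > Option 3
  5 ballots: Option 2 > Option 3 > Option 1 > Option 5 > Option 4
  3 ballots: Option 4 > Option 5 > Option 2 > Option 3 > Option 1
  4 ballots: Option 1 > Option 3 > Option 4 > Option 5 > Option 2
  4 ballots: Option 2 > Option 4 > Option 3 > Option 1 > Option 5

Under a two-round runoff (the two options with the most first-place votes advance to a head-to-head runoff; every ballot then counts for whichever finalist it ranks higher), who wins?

Option 4

Round 1 first-place votes: Option 1 4, Option 2 9, Option 3 0, Option 4 6, Option 5 0. Option 2 and Option 4 advance.
Runoff: Option 2 is ranked above Option 4 on 9 ballots, Option 4 above Option 2 on 10.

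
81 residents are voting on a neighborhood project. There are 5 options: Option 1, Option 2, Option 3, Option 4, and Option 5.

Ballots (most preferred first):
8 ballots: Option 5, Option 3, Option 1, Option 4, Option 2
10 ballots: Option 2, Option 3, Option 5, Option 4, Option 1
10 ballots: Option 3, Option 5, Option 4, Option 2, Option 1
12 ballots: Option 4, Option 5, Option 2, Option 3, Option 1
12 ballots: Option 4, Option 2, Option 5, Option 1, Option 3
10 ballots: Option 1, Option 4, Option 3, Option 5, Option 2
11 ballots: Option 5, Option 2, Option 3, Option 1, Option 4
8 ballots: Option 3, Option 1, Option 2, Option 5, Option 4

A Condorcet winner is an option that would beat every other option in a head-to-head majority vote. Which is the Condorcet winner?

Option 5

Option 5 vs Option 1: 63–18
Option 5 vs Option 2: 51–30
Option 5 vs Option 3: 43–38
Option 5 vs Option 4: 47–34
Option 5 beats every other option.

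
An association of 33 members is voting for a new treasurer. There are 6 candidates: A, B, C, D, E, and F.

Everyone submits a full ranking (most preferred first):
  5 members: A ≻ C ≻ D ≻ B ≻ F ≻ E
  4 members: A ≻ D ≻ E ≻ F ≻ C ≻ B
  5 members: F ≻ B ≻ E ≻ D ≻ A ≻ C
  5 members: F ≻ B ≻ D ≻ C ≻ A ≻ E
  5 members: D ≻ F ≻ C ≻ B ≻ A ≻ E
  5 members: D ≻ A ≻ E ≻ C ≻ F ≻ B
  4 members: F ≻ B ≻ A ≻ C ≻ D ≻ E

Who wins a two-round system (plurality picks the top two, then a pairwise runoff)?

Round 1 first-place votes: A 9, B 0, C 0, D 10, E 0, F 14. F and D advance.
Runoff: F is ranked above D on 14 ballots, D above F on 19.

D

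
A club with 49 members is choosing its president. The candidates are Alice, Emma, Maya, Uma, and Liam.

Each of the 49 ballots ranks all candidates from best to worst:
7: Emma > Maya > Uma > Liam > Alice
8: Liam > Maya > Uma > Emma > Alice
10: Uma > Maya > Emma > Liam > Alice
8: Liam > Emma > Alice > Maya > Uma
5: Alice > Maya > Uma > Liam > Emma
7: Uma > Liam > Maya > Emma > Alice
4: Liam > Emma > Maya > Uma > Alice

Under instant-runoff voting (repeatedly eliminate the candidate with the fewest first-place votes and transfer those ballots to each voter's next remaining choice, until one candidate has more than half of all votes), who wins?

Uma

Round 1: Alice 5, Emma 7, Maya 0, Uma 17, Liam 20. Maya eliminated.
Round 2: Alice 5, Emma 7, Uma 17, Liam 20. Alice eliminated.
Round 3: Emma 7, Uma 22, Liam 20. Emma eliminated.
Round 4: Uma 29, Liam 20. Uma has a majority (≥25).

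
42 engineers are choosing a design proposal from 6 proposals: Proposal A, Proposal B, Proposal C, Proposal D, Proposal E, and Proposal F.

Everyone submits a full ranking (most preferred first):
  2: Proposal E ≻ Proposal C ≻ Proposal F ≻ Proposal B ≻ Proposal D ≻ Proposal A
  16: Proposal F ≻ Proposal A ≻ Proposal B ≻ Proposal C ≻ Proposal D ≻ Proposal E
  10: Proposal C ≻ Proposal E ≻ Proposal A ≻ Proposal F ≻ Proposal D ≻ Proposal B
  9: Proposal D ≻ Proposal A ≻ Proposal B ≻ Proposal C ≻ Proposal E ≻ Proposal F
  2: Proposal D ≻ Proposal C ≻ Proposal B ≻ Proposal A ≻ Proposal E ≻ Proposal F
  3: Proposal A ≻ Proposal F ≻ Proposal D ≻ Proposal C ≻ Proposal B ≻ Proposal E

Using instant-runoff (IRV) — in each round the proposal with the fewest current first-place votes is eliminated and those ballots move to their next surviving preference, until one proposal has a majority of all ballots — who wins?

Proposal C

Round 1: Proposal A 3, Proposal B 0, Proposal C 10, Proposal D 11, Proposal E 2, Proposal F 16. Proposal B eliminated.
Round 2: Proposal A 3, Proposal C 10, Proposal D 11, Proposal E 2, Proposal F 16. Proposal E eliminated.
Round 3: Proposal A 3, Proposal C 12, Proposal D 11, Proposal F 16. Proposal A eliminated.
Round 4: Proposal C 12, Proposal D 11, Proposal F 19. Proposal D eliminated.
Round 5: Proposal C 23, Proposal F 19. Proposal C has a majority (≥22).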